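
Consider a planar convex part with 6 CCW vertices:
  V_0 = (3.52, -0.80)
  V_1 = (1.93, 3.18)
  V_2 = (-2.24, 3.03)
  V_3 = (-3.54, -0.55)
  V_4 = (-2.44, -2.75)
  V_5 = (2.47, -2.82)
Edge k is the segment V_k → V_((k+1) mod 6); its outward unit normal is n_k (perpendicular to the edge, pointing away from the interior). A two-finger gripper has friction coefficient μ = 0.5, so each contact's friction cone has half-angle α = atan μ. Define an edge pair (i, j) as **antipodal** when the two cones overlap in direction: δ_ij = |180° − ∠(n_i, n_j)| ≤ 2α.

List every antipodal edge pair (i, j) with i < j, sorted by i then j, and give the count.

α = atan 0.5 = 26.57°;  2α = 53.13°
n_0 = (+0.9286, +0.3710)
n_1 = (-0.0359, +0.9994)
n_2 = (-0.9399, +0.3413)
n_3 = (-0.8944, -0.4472)
n_4 = (-0.0143, -0.9999)
n_5 = (+0.8873, -0.4612)
  (0,1): δ = 109.72°  ·
  (0,2): δ = 41.73°  ✓
  (0,3): δ = 4.79°  ✓
  (0,4): δ = 67.41°  ·
  (0,5): δ = 130.76°  ·
  (1,2): δ = 112.02°  ·
  (1,3): δ = 65.50°  ·
  (1,4): δ = 2.88°  ✓
  (1,5): δ = 60.47°  ·
  (2,3): δ = 133.48°  ·
  (2,4): δ = 70.86°  ·
  (2,5): δ = 7.51°  ✓
  (3,4): δ = 117.38°  ·
  (3,5): δ = 54.03°  ·
  (4,5): δ = 116.65°  ·
antipodal pairs: 4

count = 4; pairs: (0,2), (0,3), (1,4), (2,5)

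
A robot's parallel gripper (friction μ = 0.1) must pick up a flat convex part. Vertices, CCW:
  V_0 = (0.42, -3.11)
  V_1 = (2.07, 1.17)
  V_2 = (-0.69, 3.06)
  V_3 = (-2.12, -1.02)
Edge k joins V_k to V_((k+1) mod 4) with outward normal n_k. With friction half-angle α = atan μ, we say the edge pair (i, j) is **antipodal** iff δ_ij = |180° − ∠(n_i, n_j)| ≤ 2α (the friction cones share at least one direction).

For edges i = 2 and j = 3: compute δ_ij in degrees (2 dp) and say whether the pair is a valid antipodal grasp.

δ = 110.13°, invalid

α = atan 0.1 = 5.71°;  2α = 11.42°
edge 2: e_2 = (-1.43, -4.08);  n_2 = (-0.9437, +0.3308)
edge 3: e_3 = (+2.54, -2.09);  n_3 = (-0.6354, -0.7722)
∠(n_2, n_3) = 69.87°
δ = |180° − 69.87°| = 110.13°
110.13° > 2α = 11.42°  →  invalid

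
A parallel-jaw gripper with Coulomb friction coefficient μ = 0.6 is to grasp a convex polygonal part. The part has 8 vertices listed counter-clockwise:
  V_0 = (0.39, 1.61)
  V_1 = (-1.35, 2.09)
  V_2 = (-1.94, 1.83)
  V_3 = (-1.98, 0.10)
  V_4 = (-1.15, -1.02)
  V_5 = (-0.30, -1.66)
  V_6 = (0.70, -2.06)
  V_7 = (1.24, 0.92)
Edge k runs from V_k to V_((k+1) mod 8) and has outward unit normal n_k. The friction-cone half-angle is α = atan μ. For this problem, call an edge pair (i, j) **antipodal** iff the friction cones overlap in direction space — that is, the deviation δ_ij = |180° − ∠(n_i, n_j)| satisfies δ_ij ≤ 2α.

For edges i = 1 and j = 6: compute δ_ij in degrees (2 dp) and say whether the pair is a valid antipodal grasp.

α = atan 0.6 = 30.96°;  2α = 61.93°
edge 1: e_1 = (-0.59, -0.26);  n_1 = (-0.4033, +0.9151)
edge 6: e_6 = (+0.54, +2.98);  n_6 = (+0.9840, -0.1783)
∠(n_1, n_6) = 124.05°
δ = |180° − 124.05°| = 55.95°
55.95° ≤ 2α = 61.93°  →  valid

δ = 55.95°, valid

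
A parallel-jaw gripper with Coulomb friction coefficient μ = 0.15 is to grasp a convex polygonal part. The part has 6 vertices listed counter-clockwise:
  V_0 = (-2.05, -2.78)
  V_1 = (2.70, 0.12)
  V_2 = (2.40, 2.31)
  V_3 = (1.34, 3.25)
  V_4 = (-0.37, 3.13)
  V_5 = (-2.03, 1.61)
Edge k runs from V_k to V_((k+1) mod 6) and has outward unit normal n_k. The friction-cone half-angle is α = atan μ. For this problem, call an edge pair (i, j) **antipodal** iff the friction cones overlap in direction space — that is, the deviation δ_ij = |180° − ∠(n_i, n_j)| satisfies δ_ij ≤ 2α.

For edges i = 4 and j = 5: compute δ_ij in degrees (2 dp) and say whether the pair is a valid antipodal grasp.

δ = 132.74°, invalid

α = atan 0.15 = 8.53°;  2α = 17.06°
edge 4: e_4 = (-1.66, -1.52);  n_4 = (-0.6753, +0.7375)
edge 5: e_5 = (-0.02, -4.39);  n_5 = (-1.0000, +0.0046)
∠(n_4, n_5) = 47.26°
δ = |180° − 47.26°| = 132.74°
132.74° > 2α = 17.06°  →  invalid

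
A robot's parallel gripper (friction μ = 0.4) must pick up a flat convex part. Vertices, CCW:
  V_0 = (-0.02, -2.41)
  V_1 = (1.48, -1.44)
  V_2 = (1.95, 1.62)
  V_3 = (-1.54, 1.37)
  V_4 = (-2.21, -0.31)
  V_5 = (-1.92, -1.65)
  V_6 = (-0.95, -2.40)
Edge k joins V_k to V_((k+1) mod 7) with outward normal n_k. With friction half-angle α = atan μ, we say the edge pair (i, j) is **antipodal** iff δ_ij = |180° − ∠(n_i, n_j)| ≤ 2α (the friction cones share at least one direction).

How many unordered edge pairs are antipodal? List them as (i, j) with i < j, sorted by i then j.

α = atan 0.4 = 21.80°;  2α = 43.60°
n_0 = (+0.5430, -0.8397)
n_1 = (+0.9884, -0.1518)
n_2 = (-0.0715, +0.9974)
n_3 = (-0.9289, +0.3704)
n_4 = (-0.9774, -0.2115)
n_5 = (-0.6117, -0.7911)
n_6 = (-0.0108, -0.9999)
  (0,1): δ = 131.62°  ·
  (0,2): δ = 28.79°  ✓
  (0,3): δ = 35.37°  ✓
  (0,4): δ = 69.32°  ·
  (0,5): δ = 109.40°  ·
  (0,6): δ = 146.49°  ·
  (1,2): δ = 77.17°  ·
  (1,3): δ = 13.01°  ✓
  (1,4): δ = 20.94°  ✓
  (1,5): δ = 61.02°  ·
  (1,6): δ = 98.12°  ·
  (2,3): δ = 115.84°  ·
  (2,4): δ = 81.89°  ·
  (2,5): δ = 41.81°  ✓
  (2,6): δ = 4.71°  ✓
  (3,4): δ = 146.05°  ·
  (3,5): δ = 105.97°  ·
  (3,6): δ = 68.87°  ·
  (4,5): δ = 139.92°  ·
  (4,6): δ = 102.83°  ·
  (5,6): δ = 142.91°  ·
antipodal pairs: 6

count = 6; pairs: (0,2), (0,3), (1,3), (1,4), (2,5), (2,6)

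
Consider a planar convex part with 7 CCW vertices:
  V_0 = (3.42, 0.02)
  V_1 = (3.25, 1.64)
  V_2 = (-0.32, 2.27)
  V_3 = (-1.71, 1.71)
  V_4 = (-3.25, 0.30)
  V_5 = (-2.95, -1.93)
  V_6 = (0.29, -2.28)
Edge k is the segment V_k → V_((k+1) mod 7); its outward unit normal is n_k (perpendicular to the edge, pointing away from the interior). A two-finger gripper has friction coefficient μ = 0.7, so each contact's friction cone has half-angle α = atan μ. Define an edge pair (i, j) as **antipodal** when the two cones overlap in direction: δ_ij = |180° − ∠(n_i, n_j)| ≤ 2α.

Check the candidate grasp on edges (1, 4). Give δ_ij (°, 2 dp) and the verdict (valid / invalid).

α = atan 0.7 = 34.99°;  2α = 69.98°
edge 1: e_1 = (-3.57, +0.63);  n_1 = (+0.1738, +0.9848)
edge 4: e_4 = (+0.30, -2.23);  n_4 = (-0.9911, -0.1333)
∠(n_1, n_4) = 107.67°
δ = |180° − 107.67°| = 72.33°
72.33° > 2α = 69.98°  →  invalid

δ = 72.33°, invalid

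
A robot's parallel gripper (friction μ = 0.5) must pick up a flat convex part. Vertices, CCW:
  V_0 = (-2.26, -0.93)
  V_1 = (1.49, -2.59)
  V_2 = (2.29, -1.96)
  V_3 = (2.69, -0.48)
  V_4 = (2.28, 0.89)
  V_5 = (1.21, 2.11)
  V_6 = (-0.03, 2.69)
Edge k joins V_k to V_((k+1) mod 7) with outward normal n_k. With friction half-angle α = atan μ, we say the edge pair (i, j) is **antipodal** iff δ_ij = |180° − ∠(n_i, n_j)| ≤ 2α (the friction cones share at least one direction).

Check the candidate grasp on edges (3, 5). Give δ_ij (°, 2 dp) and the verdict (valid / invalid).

δ = 131.73°, invalid

α = atan 0.5 = 26.57°;  2α = 53.13°
edge 3: e_3 = (-0.41, +1.37);  n_3 = (+0.9580, +0.2867)
edge 5: e_5 = (-1.24, +0.58);  n_5 = (+0.4237, +0.9058)
∠(n_3, n_5) = 48.27°
δ = |180° − 48.27°| = 131.73°
131.73° > 2α = 53.13°  →  invalid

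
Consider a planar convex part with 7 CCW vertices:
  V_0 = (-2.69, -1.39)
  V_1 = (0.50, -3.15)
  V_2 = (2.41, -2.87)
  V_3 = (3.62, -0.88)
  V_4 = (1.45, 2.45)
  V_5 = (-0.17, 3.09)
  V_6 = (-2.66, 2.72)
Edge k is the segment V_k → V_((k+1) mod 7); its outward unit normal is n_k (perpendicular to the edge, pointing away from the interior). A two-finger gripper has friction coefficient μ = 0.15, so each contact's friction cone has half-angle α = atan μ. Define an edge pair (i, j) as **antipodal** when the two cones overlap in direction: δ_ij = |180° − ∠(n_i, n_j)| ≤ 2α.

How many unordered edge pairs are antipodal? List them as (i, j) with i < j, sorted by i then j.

α = atan 0.15 = 8.53°;  2α = 17.06°
n_0 = (-0.4831, -0.8756)
n_1 = (+0.1450, -0.9894)
n_2 = (+0.8544, -0.5195)
n_3 = (+0.8378, +0.5460)
n_4 = (+0.3674, +0.9301)
n_5 = (-0.1470, +0.9891)
n_6 = (-1.0000, +0.0073)
  (0,1): δ = 142.77°  ·
  (0,2): δ = 92.41°  ·
  (0,3): δ = 28.02°  ·
  (0,4): δ = 7.33°  ✓
  (0,5): δ = 37.34°  ·
  (0,6): δ = 118.47°  ·
  (1,2): δ = 129.64°  ·
  (1,3): δ = 65.25°  ·
  (1,4): δ = 29.90°  ·
  (1,5): δ = 0.11°  ✓
  (1,6): δ = 81.24°  ·
  (2,3): δ = 115.61°  ·
  (2,4): δ = 80.26°  ·
  (2,5): δ = 50.25°  ·
  (2,6): δ = 30.88°  ·
  (3,4): δ = 144.65°  ·
  (3,5): δ = 114.64°  ·
  (3,6): δ = 33.51°  ·
  (4,5): δ = 149.99°  ·
  (4,6): δ = 68.86°  ·
  (5,6): δ = 98.87°  ·
antipodal pairs: 2

count = 2; pairs: (0,4), (1,5)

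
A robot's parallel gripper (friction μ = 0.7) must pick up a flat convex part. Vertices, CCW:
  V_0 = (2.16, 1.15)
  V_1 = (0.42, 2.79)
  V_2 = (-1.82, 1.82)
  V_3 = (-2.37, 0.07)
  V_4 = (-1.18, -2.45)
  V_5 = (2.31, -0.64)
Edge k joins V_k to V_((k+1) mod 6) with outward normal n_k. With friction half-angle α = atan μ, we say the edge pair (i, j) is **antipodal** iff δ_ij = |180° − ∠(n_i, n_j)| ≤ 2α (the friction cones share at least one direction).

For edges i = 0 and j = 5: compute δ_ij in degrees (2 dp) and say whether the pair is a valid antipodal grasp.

δ = 138.10°, invalid

α = atan 0.7 = 34.99°;  2α = 69.98°
edge 0: e_0 = (-1.74, +1.64);  n_0 = (+0.6859, +0.7277)
edge 5: e_5 = (-0.15, +1.79);  n_5 = (+0.9965, +0.0835)
∠(n_0, n_5) = 41.90°
δ = |180° − 41.90°| = 138.10°
138.10° > 2α = 69.98°  →  invalid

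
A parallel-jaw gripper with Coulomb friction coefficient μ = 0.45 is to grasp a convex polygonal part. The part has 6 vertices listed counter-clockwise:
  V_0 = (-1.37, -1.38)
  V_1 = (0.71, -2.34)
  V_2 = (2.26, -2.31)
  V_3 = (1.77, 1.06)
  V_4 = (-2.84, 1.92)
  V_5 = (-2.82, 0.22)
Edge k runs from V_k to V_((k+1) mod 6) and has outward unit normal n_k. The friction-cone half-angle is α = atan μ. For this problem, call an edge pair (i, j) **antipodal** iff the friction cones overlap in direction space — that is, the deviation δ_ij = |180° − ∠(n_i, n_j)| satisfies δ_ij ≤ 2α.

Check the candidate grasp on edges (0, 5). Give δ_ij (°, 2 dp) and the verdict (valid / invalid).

α = atan 0.45 = 24.23°;  2α = 48.46°
edge 0: e_0 = (+2.08, -0.96);  n_0 = (-0.4191, -0.9080)
edge 5: e_5 = (+1.45, -1.60);  n_5 = (-0.7410, -0.6715)
∠(n_0, n_5) = 23.04°
δ = |180° − 23.04°| = 156.96°
156.96° > 2α = 48.46°  →  invalid

δ = 156.96°, invalid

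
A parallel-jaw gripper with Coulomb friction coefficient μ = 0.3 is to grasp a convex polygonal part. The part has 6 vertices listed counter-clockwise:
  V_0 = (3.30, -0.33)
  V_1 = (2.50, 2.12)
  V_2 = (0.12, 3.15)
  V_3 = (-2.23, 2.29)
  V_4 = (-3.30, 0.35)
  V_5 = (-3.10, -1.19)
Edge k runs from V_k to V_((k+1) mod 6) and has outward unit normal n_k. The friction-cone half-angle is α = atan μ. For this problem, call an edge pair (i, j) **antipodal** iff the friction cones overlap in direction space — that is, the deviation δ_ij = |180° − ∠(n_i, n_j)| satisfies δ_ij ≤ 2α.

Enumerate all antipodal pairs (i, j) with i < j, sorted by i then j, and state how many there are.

count = 3; pairs: (0,4), (1,5), (2,5)

α = atan 0.3 = 16.70°;  2α = 33.40°
n_0 = (+0.9506, +0.3104)
n_1 = (+0.3972, +0.9177)
n_2 = (-0.3437, +0.9391)
n_3 = (-0.8756, +0.4830)
n_4 = (-0.9917, -0.1288)
n_5 = (+0.1332, -0.9911)
  (0,1): δ = 131.49°  ·
  (0,2): δ = 87.98°  ·
  (0,3): δ = 46.96°  ·
  (0,4): δ = 10.68°  ✓
  (0,5): δ = 79.57°  ·
  (1,2): δ = 136.50°  ·
  (1,3): δ = 95.48°  ·
  (1,4): δ = 59.20°  ·
  (1,5): δ = 31.05°  ✓
  (2,3): δ = 138.98°  ·
  (2,4): δ = 102.70°  ·
  (2,5): δ = 12.45°  ✓
  (3,4): δ = 143.72°  ·
  (3,5): δ = 53.47°  ·
  (4,5): δ = 89.75°  ·
antipodal pairs: 3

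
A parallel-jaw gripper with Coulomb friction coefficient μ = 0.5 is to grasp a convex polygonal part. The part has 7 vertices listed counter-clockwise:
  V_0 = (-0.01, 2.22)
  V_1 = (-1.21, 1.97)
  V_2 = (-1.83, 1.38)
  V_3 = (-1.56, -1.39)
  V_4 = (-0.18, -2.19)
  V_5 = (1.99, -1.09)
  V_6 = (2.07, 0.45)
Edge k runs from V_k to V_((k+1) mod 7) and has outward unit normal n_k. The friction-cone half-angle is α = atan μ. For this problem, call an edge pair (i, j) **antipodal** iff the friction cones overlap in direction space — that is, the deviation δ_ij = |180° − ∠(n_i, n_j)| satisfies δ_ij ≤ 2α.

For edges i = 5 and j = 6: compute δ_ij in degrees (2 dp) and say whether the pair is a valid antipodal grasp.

α = atan 0.5 = 26.57°;  2α = 53.13°
edge 5: e_5 = (+0.08, +1.54);  n_5 = (+0.9987, -0.0519)
edge 6: e_6 = (-2.08, +1.77);  n_6 = (+0.6481, +0.7616)
∠(n_5, n_6) = 52.58°
δ = |180° − 52.58°| = 127.42°
127.42° > 2α = 53.13°  →  invalid

δ = 127.42°, invalid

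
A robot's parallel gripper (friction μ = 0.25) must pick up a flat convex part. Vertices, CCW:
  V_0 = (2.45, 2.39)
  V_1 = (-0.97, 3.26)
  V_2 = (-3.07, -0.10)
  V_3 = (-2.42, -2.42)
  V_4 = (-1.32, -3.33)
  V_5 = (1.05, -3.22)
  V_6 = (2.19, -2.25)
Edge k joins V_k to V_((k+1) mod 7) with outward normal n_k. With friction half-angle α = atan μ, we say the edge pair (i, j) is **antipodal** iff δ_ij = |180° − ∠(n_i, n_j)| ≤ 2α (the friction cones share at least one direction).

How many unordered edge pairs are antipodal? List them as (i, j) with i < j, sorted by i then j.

count = 4; pairs: (0,3), (0,4), (1,5), (2,6)

α = atan 0.25 = 14.04°;  2α = 28.07°
n_0 = (+0.2465, +0.9691)
n_1 = (-0.8480, +0.5300)
n_2 = (-0.9629, -0.2698)
n_3 = (-0.6374, -0.7705)
n_4 = (+0.0464, -0.9989)
n_5 = (+0.6480, -0.7616)
n_6 = (+0.9984, -0.0559)
  (0,1): δ = 107.73°  ·
  (0,2): δ = 60.08°  ·
  (0,3): δ = 25.33°  ✓
  (0,4): δ = 16.93°  ✓
  (0,5): δ = 54.67°  ·
  (0,6): δ = 101.07°  ·
  (1,2): δ = 132.34°  ·
  (1,3): δ = 97.59°  ·
  (1,4): δ = 55.34°  ·
  (1,5): δ = 17.60°  ✓
  (1,6): δ = 28.80°  ·
  (2,3): δ = 145.25°  ·
  (2,4): δ = 102.99°  ·
  (2,5): δ = 65.26°  ·
  (2,6): δ = 18.86°  ✓
  (3,4): δ = 137.74°  ·
  (3,5): δ = 100.01°  ·
  (3,6): δ = 53.61°  ·
  (4,5): δ = 142.26°  ·
  (4,6): δ = 95.86°  ·
  (5,6): δ = 133.60°  ·
antipodal pairs: 4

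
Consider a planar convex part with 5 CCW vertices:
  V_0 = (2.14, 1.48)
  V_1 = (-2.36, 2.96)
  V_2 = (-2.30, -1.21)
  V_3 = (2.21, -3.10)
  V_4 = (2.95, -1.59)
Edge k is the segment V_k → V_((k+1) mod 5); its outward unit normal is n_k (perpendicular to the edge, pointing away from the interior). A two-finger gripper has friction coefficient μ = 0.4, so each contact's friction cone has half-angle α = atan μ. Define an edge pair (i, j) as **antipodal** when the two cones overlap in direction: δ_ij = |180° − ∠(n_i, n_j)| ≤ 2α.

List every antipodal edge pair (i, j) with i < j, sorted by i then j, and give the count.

α = atan 0.4 = 21.80°;  2α = 43.60°
n_0 = (+0.3124, +0.9499)
n_1 = (-0.9999, -0.0144)
n_2 = (-0.3865, -0.9223)
n_3 = (+0.8980, -0.4401)
n_4 = (+0.9669, +0.2551)
  (0,1): δ = 70.97°  ·
  (0,2): δ = 4.53°  ✓
  (0,3): δ = 82.10°  ·
  (0,4): δ = 122.99°  ·
  (1,2): δ = 113.56°  ·
  (1,3): δ = 26.93°  ✓
  (1,4): δ = 13.96°  ✓
  (2,3): δ = 93.37°  ·
  (2,4): δ = 52.48°  ·
  (3,4): δ = 139.11°  ·
antipodal pairs: 3

count = 3; pairs: (0,2), (1,3), (1,4)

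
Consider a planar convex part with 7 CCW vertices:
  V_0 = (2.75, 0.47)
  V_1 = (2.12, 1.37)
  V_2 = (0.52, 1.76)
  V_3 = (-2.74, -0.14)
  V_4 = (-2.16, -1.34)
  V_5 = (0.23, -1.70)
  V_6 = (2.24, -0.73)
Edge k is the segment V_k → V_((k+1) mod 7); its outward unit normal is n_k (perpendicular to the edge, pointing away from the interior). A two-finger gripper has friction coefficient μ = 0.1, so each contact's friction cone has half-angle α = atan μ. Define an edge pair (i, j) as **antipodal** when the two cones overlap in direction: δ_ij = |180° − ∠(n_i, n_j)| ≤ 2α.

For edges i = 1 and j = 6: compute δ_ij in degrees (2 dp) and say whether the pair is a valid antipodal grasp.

δ = 80.67°, invalid

α = atan 0.1 = 5.71°;  2α = 11.42°
edge 1: e_1 = (-1.60, +0.39);  n_1 = (+0.2368, +0.9716)
edge 6: e_6 = (+0.51, +1.20);  n_6 = (+0.9203, -0.3911)
∠(n_1, n_6) = 99.33°
δ = |180° − 99.33°| = 80.67°
80.67° > 2α = 11.42°  →  invalid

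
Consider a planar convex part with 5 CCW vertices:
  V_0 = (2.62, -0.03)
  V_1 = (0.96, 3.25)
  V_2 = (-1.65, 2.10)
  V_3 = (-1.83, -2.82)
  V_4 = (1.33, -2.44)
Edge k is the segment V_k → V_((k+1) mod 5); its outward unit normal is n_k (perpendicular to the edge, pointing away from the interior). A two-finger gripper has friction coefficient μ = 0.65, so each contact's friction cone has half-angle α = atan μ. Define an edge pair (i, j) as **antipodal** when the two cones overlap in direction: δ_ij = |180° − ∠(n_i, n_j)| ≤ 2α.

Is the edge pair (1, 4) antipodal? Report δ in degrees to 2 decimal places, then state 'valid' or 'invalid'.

δ = 38.06°, valid

α = atan 0.65 = 33.02°;  2α = 66.05°
edge 1: e_1 = (-2.61, -1.15);  n_1 = (-0.4032, +0.9151)
edge 4: e_4 = (+1.29, +2.41);  n_4 = (+0.8816, -0.4719)
∠(n_1, n_4) = 141.94°
δ = |180° − 141.94°| = 38.06°
38.06° ≤ 2α = 66.05°  →  valid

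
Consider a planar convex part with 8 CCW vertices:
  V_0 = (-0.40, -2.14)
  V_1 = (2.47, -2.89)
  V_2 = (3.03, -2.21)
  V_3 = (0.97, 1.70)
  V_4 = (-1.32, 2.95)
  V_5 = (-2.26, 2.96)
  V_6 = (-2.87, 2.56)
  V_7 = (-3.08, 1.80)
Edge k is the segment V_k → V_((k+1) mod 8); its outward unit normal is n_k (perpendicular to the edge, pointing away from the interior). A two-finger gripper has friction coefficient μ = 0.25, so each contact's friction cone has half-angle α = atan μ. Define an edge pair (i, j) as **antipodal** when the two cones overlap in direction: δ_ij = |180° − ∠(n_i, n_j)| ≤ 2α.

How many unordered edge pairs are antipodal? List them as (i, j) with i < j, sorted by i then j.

α = atan 0.25 = 14.04°;  2α = 28.07°
n_0 = (-0.2528, -0.9675)
n_1 = (+0.7719, -0.6357)
n_2 = (+0.8847, +0.4661)
n_3 = (+0.4791, +0.8777)
n_4 = (+0.0106, +0.9999)
n_5 = (-0.5484, +0.8362)
n_6 = (-0.9639, +0.2663)
n_7 = (-0.8268, -0.5624)
  (0,1): δ = 114.83°  ·
  (0,2): δ = 47.57°  ·
  (0,3): δ = 13.98°  ✓
  (0,4): δ = 14.04°  ✓
  (0,5): δ = 47.90°  ·
  (0,6): δ = 89.20°  ·
  (0,7): δ = 138.87°  ·
  (1,2): δ = 112.74°  ·
  (1,3): δ = 79.16°  ·
  (1,4): δ = 51.14°  ·
  (1,5): δ = 17.27°  ✓
  (1,6): δ = 24.03°  ✓
  (1,7): δ = 73.70°  ·
  (2,3): δ = 146.41°  ·
  (2,4): δ = 118.39°  ·
  (2,5): δ = 84.53°  ·
  (2,6): δ = 43.23°  ·
  (2,7): δ = 6.44°  ✓
  (3,4): δ = 151.98°  ·
  (3,5): δ = 118.12°  ·
  (3,6): δ = 76.82°  ·
  (3,7): δ = 27.15°  ✓
  (4,5): δ = 146.14°  ·
  (4,6): δ = 104.84°  ·
  (4,7): δ = 55.17°  ·
  (5,6): δ = 138.70°  ·
  (5,7): δ = 89.03°  ·
  (6,7): δ = 130.33°  ·
antipodal pairs: 6

count = 6; pairs: (0,3), (0,4), (1,5), (1,6), (2,7), (3,7)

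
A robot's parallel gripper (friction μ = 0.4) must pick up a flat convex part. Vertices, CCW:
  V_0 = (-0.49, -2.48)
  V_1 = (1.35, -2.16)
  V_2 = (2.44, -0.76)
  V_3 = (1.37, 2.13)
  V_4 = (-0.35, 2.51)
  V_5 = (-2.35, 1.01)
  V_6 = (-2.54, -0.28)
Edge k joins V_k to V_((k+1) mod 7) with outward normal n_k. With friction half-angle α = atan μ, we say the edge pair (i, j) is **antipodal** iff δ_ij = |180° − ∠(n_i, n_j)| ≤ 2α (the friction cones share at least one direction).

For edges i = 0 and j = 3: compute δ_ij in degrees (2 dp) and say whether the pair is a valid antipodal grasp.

δ = 22.32°, valid

α = atan 0.4 = 21.80°;  2α = 43.60°
edge 0: e_0 = (+1.84, +0.32);  n_0 = (+0.1713, -0.9852)
edge 3: e_3 = (-1.72, +0.38);  n_3 = (+0.2157, +0.9765)
∠(n_0, n_3) = 157.68°
δ = |180° − 157.68°| = 22.32°
22.32° ≤ 2α = 43.60°  →  valid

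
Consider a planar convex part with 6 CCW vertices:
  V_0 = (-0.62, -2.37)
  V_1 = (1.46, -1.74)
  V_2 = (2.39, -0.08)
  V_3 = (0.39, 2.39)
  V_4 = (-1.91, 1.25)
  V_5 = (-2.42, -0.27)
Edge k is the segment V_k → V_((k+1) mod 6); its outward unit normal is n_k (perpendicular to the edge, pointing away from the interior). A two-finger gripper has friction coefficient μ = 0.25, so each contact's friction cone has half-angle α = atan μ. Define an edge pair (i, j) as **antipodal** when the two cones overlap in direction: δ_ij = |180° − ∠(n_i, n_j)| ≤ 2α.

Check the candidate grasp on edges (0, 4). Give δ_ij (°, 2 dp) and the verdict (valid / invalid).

α = atan 0.25 = 14.04°;  2α = 28.07°
edge 0: e_0 = (+2.08, +0.63);  n_0 = (+0.2899, -0.9571)
edge 4: e_4 = (-0.51, -1.52);  n_4 = (-0.9481, +0.3181)
∠(n_0, n_4) = 125.40°
δ = |180° − 125.40°| = 54.60°
54.60° > 2α = 28.07°  →  invalid

δ = 54.60°, invalid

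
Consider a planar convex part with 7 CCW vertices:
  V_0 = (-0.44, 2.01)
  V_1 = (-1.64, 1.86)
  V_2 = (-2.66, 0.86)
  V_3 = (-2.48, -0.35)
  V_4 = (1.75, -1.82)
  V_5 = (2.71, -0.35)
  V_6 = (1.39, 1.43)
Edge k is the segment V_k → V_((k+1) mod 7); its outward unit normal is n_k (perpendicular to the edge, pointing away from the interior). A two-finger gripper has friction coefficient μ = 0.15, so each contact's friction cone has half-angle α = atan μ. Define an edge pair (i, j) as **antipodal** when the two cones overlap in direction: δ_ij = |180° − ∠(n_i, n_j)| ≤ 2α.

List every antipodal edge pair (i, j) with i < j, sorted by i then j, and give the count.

α = atan 0.15 = 8.53°;  2α = 17.06°
n_0 = (-0.1240, +0.9923)
n_1 = (-0.7001, +0.7141)
n_2 = (-0.9891, -0.1471)
n_3 = (-0.3283, -0.9446)
n_4 = (+0.8373, -0.5468)
n_5 = (+0.8032, +0.5957)
n_6 = (+0.3021, +0.9533)
  (0,1): δ = 142.69°  ·
  (0,2): δ = 88.66°  ·
  (0,3): δ = 26.29°  ·
  (0,4): δ = 49.73°  ·
  (0,5): δ = 119.43°  ·
  (0,6): δ = 155.29°  ·
  (1,2): δ = 125.97°  ·
  (1,3): δ = 63.60°  ·
  (1,4): δ = 12.42°  ✓
  (1,5): δ = 82.13°  ·
  (1,6): δ = 117.98°  ·
  (2,3): δ = 117.62°  ·
  (2,4): δ = 41.61°  ·
  (2,5): δ = 28.10°  ·
  (2,6): δ = 63.95°  ·
  (3,4): δ = 103.98°  ·
  (3,5): δ = 34.28°  ·
  (3,6): δ = 1.58°  ✓
  (4,5): δ = 110.29°  ·
  (4,6): δ = 74.44°  ·
  (5,6): δ = 144.15°  ·
antipodal pairs: 2

count = 2; pairs: (1,4), (3,6)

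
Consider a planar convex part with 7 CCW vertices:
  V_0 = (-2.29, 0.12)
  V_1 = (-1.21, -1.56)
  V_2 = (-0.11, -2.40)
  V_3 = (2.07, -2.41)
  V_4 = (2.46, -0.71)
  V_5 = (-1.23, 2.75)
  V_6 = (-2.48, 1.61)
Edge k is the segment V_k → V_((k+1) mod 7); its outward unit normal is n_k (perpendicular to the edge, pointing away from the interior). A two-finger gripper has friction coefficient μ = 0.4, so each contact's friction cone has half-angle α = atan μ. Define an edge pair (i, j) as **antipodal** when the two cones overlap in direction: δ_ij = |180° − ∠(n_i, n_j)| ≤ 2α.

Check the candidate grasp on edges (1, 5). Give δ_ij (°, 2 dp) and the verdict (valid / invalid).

α = atan 0.4 = 21.80°;  2α = 43.60°
edge 1: e_1 = (+1.10, -0.84);  n_1 = (-0.6069, -0.7948)
edge 5: e_5 = (-1.25, -1.14);  n_5 = (-0.6738, +0.7389)
∠(n_1, n_5) = 100.27°
δ = |180° − 100.27°| = 79.73°
79.73° > 2α = 43.60°  →  invalid

δ = 79.73°, invalid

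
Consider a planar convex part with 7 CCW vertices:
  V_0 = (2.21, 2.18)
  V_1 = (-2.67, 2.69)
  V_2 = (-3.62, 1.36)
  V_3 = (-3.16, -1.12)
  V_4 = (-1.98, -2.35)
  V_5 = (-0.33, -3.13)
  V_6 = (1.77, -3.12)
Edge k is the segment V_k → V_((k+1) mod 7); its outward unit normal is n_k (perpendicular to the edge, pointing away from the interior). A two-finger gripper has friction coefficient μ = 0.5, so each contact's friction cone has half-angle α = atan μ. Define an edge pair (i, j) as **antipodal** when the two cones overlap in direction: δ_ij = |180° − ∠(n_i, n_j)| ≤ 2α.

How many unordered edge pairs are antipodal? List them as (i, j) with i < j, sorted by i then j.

count = 6; pairs: (0,3), (0,4), (0,5), (1,6), (2,6), (3,6)

α = atan 0.5 = 26.57°;  2α = 53.13°
n_0 = (+0.1039, +0.9946)
n_1 = (-0.8137, +0.5812)
n_2 = (-0.9832, -0.1824)
n_3 = (-0.7216, -0.6923)
n_4 = (-0.4274, -0.9041)
n_5 = (+0.0048, -1.0000)
n_6 = (+0.9966, -0.0827)
  (0,1): δ = 119.57°  ·
  (0,2): δ = 73.53°  ·
  (0,3): δ = 40.22°  ✓
  (0,4): δ = 19.34°  ✓
  (0,5): δ = 6.24°  ✓
  (0,6): δ = 91.22°  ·
  (1,2): δ = 133.95°  ·
  (1,3): δ = 100.65°  ·
  (1,4): δ = 79.76°  ·
  (1,5): δ = 54.19°  ·
  (1,6): δ = 30.79°  ✓
  (2,3): δ = 146.70°  ·
  (2,4): δ = 125.81°  ·
  (2,5): δ = 100.24°  ·
  (2,6): δ = 15.25°  ✓
  (3,4): δ = 159.11°  ·
  (3,5): δ = 133.54°  ·
  (3,6): δ = 48.56°  ✓
  (4,5): δ = 154.43°  ·
  (4,6): δ = 69.44°  ·
  (5,6): δ = 95.02°  ·
antipodal pairs: 6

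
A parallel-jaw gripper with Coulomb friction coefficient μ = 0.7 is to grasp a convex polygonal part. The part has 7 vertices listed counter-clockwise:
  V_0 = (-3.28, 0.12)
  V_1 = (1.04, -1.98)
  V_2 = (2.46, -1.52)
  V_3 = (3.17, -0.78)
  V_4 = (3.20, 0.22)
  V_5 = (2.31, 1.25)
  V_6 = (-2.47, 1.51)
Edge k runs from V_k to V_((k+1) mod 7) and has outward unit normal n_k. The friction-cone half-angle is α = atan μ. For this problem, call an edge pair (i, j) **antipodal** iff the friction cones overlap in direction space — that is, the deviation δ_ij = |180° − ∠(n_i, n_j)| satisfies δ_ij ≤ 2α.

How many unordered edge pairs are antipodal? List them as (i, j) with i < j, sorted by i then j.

α = atan 0.7 = 34.99°;  2α = 69.98°
n_0 = (-0.4372, -0.8994)
n_1 = (+0.3082, -0.9513)
n_2 = (+0.7216, -0.6923)
n_3 = (+0.9996, -0.0300)
n_4 = (+0.7567, +0.6538)
n_5 = (+0.0543, +0.9985)
n_6 = (-0.8640, +0.5035)
  (0,1): δ = 136.13°  ·
  (0,2): δ = 107.89°  ·
  (0,3): δ = 65.79°  ✓
  (0,4): δ = 23.25°  ✓
  (0,5): δ = 22.81°  ✓
  (0,6): δ = 85.69°  ·
  (1,2): δ = 151.76°  ·
  (1,3): δ = 109.67°  ·
  (1,4): δ = 67.12°  ✓
  (1,5): δ = 21.06°  ✓
  (1,6): δ = 41.82°  ✓
  (2,3): δ = 137.90°  ·
  (2,4): δ = 95.36°  ·
  (2,5): δ = 49.30°  ✓
  (2,6): δ = 13.58°  ✓
  (3,4): δ = 137.45°  ·
  (3,5): δ = 91.40°  ·
  (3,6): δ = 28.51°  ✓
  (4,5): δ = 133.94°  ·
  (4,6): δ = 71.06°  ·
  (5,6): δ = 117.12°  ·
antipodal pairs: 9

count = 9; pairs: (0,3), (0,4), (0,5), (1,4), (1,5), (1,6), (2,5), (2,6), (3,6)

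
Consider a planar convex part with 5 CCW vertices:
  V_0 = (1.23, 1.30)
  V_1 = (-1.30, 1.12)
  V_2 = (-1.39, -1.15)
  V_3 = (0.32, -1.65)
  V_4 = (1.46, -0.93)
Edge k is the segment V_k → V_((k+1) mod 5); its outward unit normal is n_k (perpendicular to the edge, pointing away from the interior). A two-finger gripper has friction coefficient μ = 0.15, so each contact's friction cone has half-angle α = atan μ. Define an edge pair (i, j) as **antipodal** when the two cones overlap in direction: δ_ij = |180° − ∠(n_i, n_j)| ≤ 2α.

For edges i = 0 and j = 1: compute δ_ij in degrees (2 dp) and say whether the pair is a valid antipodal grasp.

α = atan 0.15 = 8.53°;  2α = 17.06°
edge 0: e_0 = (-2.53, -0.18);  n_0 = (-0.0710, +0.9975)
edge 1: e_1 = (-0.09, -2.27);  n_1 = (-0.9992, +0.0396)
∠(n_0, n_1) = 83.66°
δ = |180° − 83.66°| = 96.34°
96.34° > 2α = 17.06°  →  invalid

δ = 96.34°, invalid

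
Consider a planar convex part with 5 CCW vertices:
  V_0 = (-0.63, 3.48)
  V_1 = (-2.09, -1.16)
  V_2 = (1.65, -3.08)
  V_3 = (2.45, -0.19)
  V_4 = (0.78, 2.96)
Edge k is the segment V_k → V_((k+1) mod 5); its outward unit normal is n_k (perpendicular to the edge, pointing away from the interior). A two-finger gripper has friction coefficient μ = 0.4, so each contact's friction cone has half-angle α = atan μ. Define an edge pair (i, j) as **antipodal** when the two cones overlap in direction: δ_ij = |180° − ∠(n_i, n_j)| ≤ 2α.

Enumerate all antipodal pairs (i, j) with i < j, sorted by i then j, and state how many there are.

count = 3; pairs: (0,2), (1,3), (1,4)

α = atan 0.4 = 21.80°;  2α = 43.60°
n_0 = (-0.9539, +0.3001)
n_1 = (-0.4567, -0.8896)
n_2 = (+0.9638, -0.2668)
n_3 = (+0.8835, +0.4684)
n_4 = (+0.3460, +0.9382)
  (0,1): δ = 99.71°  ·
  (0,2): δ = 1.99°  ✓
  (0,3): δ = 45.40°  ·
  (0,4): δ = 87.22°  ·
  (1,2): δ = 78.30°  ·
  (1,3): δ = 34.89°  ✓
  (1,4): δ = 6.93°  ✓
  (2,3): δ = 136.60°  ·
  (2,4): δ = 94.77°  ·
  (3,4): δ = 138.17°  ·
antipodal pairs: 3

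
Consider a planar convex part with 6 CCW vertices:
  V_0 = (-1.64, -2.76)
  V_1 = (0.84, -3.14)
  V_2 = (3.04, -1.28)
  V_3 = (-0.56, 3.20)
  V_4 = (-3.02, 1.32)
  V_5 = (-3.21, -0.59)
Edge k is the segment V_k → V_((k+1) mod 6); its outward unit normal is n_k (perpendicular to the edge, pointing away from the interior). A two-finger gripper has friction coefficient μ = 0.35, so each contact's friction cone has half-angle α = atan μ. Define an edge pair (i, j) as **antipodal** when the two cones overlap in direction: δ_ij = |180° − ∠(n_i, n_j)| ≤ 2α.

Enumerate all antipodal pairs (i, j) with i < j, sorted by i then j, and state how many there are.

count = 2; pairs: (1,3), (2,5)

α = atan 0.35 = 19.29°;  2α = 38.58°
n_0 = (-0.1515, -0.9885)
n_1 = (+0.6456, -0.7636)
n_2 = (+0.7795, +0.6264)
n_3 = (-0.6072, +0.7945)
n_4 = (-0.9951, +0.0990)
n_5 = (-0.8102, -0.5862)
  (0,1): δ = 131.08°  ·
  (0,2): δ = 42.50°  ·
  (0,3): δ = 46.10°  ·
  (0,4): δ = 93.03°  ·
  (0,5): δ = 134.60°  ·
  (1,2): δ = 91.43°  ·
  (1,3): δ = 2.82°  ✓
  (1,4): δ = 44.11°  ·
  (1,5): δ = 85.67°  ·
  (2,3): δ = 91.40°  ·
  (2,4): δ = 44.47°  ·
  (2,5): δ = 2.90°  ✓
  (3,4): δ = 133.07°  ·
  (3,5): δ = 91.50°  ·
  (4,5): δ = 138.43°  ·
antipodal pairs: 2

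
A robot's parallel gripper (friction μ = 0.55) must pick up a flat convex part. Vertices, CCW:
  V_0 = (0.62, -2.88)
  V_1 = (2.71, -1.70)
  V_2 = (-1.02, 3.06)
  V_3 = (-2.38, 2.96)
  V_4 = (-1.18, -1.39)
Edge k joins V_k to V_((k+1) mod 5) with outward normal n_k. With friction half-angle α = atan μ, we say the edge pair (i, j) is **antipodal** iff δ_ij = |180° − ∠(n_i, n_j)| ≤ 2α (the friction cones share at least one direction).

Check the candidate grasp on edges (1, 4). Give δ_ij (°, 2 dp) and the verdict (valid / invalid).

α = atan 0.55 = 28.81°;  2α = 57.62°
edge 1: e_1 = (-3.73, +4.76);  n_1 = (+0.7871, +0.6168)
edge 4: e_4 = (+1.80, -1.49);  n_4 = (-0.6377, -0.7703)
∠(n_1, n_4) = 167.70°
δ = |180° − 167.70°| = 12.30°
12.30° ≤ 2α = 57.62°  →  valid

δ = 12.30°, valid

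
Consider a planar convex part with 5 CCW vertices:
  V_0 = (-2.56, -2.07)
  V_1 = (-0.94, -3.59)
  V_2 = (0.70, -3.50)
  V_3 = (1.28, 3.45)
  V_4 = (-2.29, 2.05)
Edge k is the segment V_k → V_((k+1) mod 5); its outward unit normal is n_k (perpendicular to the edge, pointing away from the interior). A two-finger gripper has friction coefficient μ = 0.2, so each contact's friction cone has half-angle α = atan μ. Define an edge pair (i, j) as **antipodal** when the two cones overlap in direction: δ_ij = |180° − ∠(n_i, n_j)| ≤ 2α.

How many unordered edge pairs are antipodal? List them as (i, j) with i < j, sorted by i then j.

α = atan 0.2 = 11.31°;  2α = 22.62°
n_0 = (-0.6842, -0.7293)
n_1 = (+0.0548, -0.9985)
n_2 = (+0.9965, -0.0832)
n_3 = (-0.3651, +0.9310)
n_4 = (-0.9979, +0.0654)
  (0,1): δ = 133.68°  ·
  (0,2): δ = 51.59°  ·
  (0,3): δ = 64.59°  ·
  (0,4): δ = 129.43°  ·
  (1,2): δ = 97.91°  ·
  (1,3): δ = 18.27°  ✓
  (1,4): δ = 83.11°  ·
  (2,3): δ = 63.82°  ·
  (2,4): δ = 1.02°  ✓
  (3,4): δ = 115.16°  ·
antipodal pairs: 2

count = 2; pairs: (1,3), (2,4)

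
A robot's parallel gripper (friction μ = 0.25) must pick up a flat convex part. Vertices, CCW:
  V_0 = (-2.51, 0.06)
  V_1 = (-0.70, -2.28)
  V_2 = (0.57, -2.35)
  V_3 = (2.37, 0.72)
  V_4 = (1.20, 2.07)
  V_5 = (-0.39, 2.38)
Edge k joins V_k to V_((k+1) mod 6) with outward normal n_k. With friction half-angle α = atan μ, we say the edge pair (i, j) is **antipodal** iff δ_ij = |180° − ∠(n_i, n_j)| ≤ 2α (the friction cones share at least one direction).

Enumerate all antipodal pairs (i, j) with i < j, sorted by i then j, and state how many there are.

count = 3; pairs: (0,3), (1,4), (2,5)

α = atan 0.25 = 14.04°;  2α = 28.07°
n_0 = (-0.7910, -0.6118)
n_1 = (-0.0550, -0.9985)
n_2 = (+0.8627, -0.5058)
n_3 = (+0.7557, +0.6549)
n_4 = (+0.1914, +0.9815)
n_5 = (-0.7382, +0.6746)
  (0,1): δ = 130.88°  ·
  (0,2): δ = 68.11°  ·
  (0,3): δ = 3.19°  ✓
  (0,4): δ = 41.25°  ·
  (0,5): δ = 99.86°  ·
  (1,2): δ = 117.23°  ·
  (1,3): δ = 45.93°  ·
  (1,4): δ = 7.88°  ✓
  (1,5): δ = 50.73°  ·
  (2,3): δ = 108.70°  ·
  (2,4): δ = 70.65°  ·
  (2,5): δ = 12.04°  ✓
  (3,4): δ = 141.95°  ·
  (3,5): δ = 83.34°  ·
  (4,5): δ = 121.39°  ·
antipodal pairs: 3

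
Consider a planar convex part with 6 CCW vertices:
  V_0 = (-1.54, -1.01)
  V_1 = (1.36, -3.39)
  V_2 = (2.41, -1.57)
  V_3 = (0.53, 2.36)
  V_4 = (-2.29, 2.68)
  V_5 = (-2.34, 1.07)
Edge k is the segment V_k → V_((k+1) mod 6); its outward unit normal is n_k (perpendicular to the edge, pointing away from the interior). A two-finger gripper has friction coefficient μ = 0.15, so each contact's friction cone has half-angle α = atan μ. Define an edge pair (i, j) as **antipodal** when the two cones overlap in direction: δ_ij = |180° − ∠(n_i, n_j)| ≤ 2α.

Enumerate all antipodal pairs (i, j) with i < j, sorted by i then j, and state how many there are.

α = atan 0.15 = 8.53°;  2α = 17.06°
n_0 = (-0.6344, -0.7730)
n_1 = (+0.8662, -0.4997)
n_2 = (+0.9021, +0.4315)
n_3 = (+0.1128, +0.9936)
n_4 = (-0.9995, +0.0310)
n_5 = (-0.9333, -0.3590)
  (0,1): δ = 80.61°  ·
  (0,2): δ = 25.06°  ·
  (0,3): δ = 32.90°  ·
  (0,4): δ = 127.60°  ·
  (0,5): δ = 150.41°  ·
  (1,2): δ = 124.45°  ·
  (1,3): δ = 66.49°  ·
  (1,4): δ = 28.20°  ·
  (1,5): δ = 51.02°  ·
  (2,3): δ = 122.04°  ·
  (2,4): δ = 27.34°  ·
  (2,5): δ = 4.53°  ✓
  (3,4): δ = 85.30°  ·
  (3,5): δ = 62.49°  ·
  (4,5): δ = 157.18°  ·
antipodal pairs: 1

count = 1; pairs: (2,5)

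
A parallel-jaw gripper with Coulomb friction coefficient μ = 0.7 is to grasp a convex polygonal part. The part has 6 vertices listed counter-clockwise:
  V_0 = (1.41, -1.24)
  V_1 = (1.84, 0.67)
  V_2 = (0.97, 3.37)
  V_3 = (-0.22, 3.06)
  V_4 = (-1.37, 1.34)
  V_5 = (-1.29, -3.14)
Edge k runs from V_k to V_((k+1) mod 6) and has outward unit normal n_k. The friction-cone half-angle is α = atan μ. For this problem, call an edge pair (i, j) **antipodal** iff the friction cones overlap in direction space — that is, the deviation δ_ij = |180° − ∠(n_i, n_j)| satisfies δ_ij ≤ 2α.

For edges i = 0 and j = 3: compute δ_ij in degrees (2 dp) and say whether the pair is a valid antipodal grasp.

α = atan 0.7 = 34.99°;  2α = 69.98°
edge 0: e_0 = (+0.43, +1.91);  n_0 = (+0.9756, -0.2196)
edge 3: e_3 = (-1.15, -1.72);  n_3 = (-0.8313, +0.5558)
∠(n_0, n_3) = 158.92°
δ = |180° − 158.92°| = 21.08°
21.08° ≤ 2α = 69.98°  →  valid

δ = 21.08°, valid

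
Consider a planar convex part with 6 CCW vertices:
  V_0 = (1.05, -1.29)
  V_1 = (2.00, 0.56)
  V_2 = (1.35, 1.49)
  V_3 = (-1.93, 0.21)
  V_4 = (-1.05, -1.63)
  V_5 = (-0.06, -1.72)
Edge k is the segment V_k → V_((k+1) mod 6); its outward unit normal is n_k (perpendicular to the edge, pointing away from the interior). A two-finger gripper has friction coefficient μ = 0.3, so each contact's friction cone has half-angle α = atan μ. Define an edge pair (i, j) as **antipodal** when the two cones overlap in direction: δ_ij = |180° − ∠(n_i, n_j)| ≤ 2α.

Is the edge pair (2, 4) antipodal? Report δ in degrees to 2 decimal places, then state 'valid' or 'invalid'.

α = atan 0.3 = 16.70°;  2α = 33.40°
edge 2: e_2 = (-3.28, -1.28);  n_2 = (-0.3635, +0.9316)
edge 4: e_4 = (+0.99, -0.09);  n_4 = (-0.0905, -0.9959)
∠(n_2, n_4) = 153.49°
δ = |180° − 153.49°| = 26.51°
26.51° ≤ 2α = 33.40°  →  valid

δ = 26.51°, valid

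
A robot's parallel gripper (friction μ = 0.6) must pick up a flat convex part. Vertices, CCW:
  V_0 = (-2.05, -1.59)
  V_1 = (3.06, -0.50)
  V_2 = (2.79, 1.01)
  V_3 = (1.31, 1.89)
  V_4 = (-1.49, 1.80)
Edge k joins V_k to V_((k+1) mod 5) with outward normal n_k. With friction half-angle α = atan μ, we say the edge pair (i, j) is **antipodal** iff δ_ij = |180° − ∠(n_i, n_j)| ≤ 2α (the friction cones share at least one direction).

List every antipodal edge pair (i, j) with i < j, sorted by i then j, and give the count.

count = 3; pairs: (0,2), (0,3), (1,4)

α = atan 0.6 = 30.96°;  2α = 61.93°
n_0 = (+0.2086, -0.9780)
n_1 = (+0.9844, +0.1760)
n_2 = (+0.5111, +0.8595)
n_3 = (-0.0321, +0.9995)
n_4 = (-0.9866, +0.1630)
  (0,1): δ = 91.90°  ·
  (0,2): δ = 42.78°  ✓
  (0,3): δ = 10.20°  ✓
  (0,4): δ = 68.58°  ·
  (1,2): δ = 130.87°  ·
  (1,3): δ = 98.30°  ·
  (1,4): δ = 19.52°  ✓
  (2,3): δ = 147.42°  ·
  (2,4): δ = 68.64°  ·
  (3,4): δ = 101.22°  ·
antipodal pairs: 3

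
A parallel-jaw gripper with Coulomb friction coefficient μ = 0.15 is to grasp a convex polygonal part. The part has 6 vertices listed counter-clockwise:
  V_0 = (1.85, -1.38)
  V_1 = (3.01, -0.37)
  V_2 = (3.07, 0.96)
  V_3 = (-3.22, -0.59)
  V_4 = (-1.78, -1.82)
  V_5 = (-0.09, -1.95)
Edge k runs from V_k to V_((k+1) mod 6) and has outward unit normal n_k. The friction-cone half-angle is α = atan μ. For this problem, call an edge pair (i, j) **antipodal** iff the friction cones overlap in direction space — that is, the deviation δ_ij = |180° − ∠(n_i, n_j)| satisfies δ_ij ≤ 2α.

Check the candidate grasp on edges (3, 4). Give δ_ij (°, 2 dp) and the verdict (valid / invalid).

α = atan 0.15 = 8.53°;  2α = 17.06°
edge 3: e_3 = (+1.44, -1.23);  n_3 = (-0.6495, -0.7604)
edge 4: e_4 = (+1.69, -0.13);  n_4 = (-0.0767, -0.9971)
∠(n_3, n_4) = 36.10°
δ = |180° − 36.10°| = 143.90°
143.90° > 2α = 17.06°  →  invalid

δ = 143.90°, invalid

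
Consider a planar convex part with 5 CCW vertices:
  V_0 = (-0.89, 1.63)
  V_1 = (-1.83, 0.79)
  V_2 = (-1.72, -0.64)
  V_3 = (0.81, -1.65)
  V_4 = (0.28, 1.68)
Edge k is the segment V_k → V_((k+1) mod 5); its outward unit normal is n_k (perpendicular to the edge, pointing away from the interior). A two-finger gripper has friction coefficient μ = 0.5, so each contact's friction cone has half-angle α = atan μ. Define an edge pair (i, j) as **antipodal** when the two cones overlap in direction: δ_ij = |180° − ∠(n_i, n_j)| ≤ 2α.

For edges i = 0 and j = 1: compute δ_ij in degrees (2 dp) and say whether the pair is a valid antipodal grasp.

α = atan 0.5 = 26.57°;  2α = 53.13°
edge 0: e_0 = (-0.94, -0.84);  n_0 = (-0.6663, +0.7457)
edge 1: e_1 = (+0.11, -1.43);  n_1 = (-0.9971, -0.0767)
∠(n_0, n_1) = 52.61°
δ = |180° − 52.61°| = 127.39°
127.39° > 2α = 53.13°  →  invalid

δ = 127.39°, invalid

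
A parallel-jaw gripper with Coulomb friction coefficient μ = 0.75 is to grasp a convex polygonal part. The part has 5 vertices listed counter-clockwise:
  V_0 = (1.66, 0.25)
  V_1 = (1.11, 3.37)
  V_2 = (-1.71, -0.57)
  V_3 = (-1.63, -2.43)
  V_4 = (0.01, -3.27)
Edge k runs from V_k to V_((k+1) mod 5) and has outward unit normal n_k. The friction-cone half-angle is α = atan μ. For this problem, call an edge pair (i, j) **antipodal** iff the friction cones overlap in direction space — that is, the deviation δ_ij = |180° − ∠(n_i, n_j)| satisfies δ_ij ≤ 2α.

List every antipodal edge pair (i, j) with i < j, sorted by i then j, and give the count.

count = 5; pairs: (0,1), (0,2), (0,3), (1,4), (2,4)

α = atan 0.75 = 36.87°;  2α = 73.74°
n_0 = (+0.9848, +0.1736)
n_1 = (-0.8132, +0.5820)
n_2 = (-0.9991, -0.0430)
n_3 = (-0.4559, -0.8900)
n_4 = (+0.9055, -0.4244)
  (0,1): δ = 45.59°  ✓
  (0,2): δ = 7.53°  ✓
  (0,3): δ = 52.88°  ✓
  (0,4): δ = 144.89°  ·
  (1,2): δ = 141.94°  ·
  (1,3): δ = 81.53°  ·
  (1,4): δ = 10.48°  ✓
  (2,3): δ = 119.58°  ·
  (2,4): δ = 27.58°  ✓
  (3,4): δ = 87.99°  ·
antipodal pairs: 5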